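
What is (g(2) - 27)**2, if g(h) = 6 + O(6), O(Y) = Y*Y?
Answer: 225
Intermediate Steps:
O(Y) = Y**2
g(h) = 42 (g(h) = 6 + 6**2 = 6 + 36 = 42)
(g(2) - 27)**2 = (42 - 27)**2 = 15**2 = 225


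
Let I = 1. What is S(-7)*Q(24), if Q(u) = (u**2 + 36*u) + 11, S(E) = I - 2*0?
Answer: 1451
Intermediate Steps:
S(E) = 1 (S(E) = 1 - 2*0 = 1 + 0 = 1)
Q(u) = 11 + u**2 + 36*u
S(-7)*Q(24) = 1*(11 + 24**2 + 36*24) = 1*(11 + 576 + 864) = 1*1451 = 1451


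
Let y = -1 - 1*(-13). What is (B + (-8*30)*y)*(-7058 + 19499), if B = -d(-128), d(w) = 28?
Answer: -36178428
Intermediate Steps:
y = 12 (y = -1 + 13 = 12)
B = -28 (B = -1*28 = -28)
(B + (-8*30)*y)*(-7058 + 19499) = (-28 - 8*30*12)*(-7058 + 19499) = (-28 - 240*12)*12441 = (-28 - 2880)*12441 = -2908*12441 = -36178428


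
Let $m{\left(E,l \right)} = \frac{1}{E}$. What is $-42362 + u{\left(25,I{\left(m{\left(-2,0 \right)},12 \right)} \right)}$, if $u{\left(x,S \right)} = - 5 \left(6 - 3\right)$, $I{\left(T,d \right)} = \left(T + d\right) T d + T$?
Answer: $-42377$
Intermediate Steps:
$I{\left(T,d \right)} = T + T d \left(T + d\right)$ ($I{\left(T,d \right)} = T \left(T + d\right) d + T = T d \left(T + d\right) + T = T + T d \left(T + d\right)$)
$u{\left(x,S \right)} = -15$ ($u{\left(x,S \right)} = \left(-5\right) 3 = -15$)
$-42362 + u{\left(25,I{\left(m{\left(-2,0 \right)},12 \right)} \right)} = -42362 - 15 = -42377$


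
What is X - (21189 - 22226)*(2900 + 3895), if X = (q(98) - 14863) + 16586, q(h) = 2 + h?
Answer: 7048238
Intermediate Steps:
X = 1823 (X = ((2 + 98) - 14863) + 16586 = (100 - 14863) + 16586 = -14763 + 16586 = 1823)
X - (21189 - 22226)*(2900 + 3895) = 1823 - (21189 - 22226)*(2900 + 3895) = 1823 - (-1037)*6795 = 1823 - 1*(-7046415) = 1823 + 7046415 = 7048238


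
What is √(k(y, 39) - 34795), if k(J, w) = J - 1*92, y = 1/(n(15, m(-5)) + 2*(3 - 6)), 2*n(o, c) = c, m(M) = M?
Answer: I*√10082377/17 ≈ 186.78*I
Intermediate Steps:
n(o, c) = c/2
y = -2/17 (y = 1/((½)*(-5) + 2*(3 - 6)) = 1/(-5/2 + 2*(-3)) = 1/(-5/2 - 6) = 1/(-17/2) = -2/17 ≈ -0.11765)
k(J, w) = -92 + J (k(J, w) = J - 92 = -92 + J)
√(k(y, 39) - 34795) = √((-92 - 2/17) - 34795) = √(-1566/17 - 34795) = √(-593081/17) = I*√10082377/17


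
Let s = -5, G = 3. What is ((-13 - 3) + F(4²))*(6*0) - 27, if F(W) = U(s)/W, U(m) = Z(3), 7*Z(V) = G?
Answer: -27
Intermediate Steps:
Z(V) = 3/7 (Z(V) = (⅐)*3 = 3/7)
U(m) = 3/7
F(W) = 3/(7*W)
((-13 - 3) + F(4²))*(6*0) - 27 = ((-13 - 3) + 3/(7*(4²)))*(6*0) - 27 = (-16 + (3/7)/16)*0 - 27 = (-16 + (3/7)*(1/16))*0 - 27 = (-16 + 3/112)*0 - 27 = -1789/112*0 - 27 = 0 - 27 = -27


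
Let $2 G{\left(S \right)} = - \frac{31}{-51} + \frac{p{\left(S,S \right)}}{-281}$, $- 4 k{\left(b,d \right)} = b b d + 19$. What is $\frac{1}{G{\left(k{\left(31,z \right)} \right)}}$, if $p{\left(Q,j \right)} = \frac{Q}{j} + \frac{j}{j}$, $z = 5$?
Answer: $\frac{28662}{8609} \approx 3.3293$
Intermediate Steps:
$k{\left(b,d \right)} = - \frac{19}{4} - \frac{d b^{2}}{4}$ ($k{\left(b,d \right)} = - \frac{b b d + 19}{4} = - \frac{b^{2} d + 19}{4} = - \frac{d b^{2} + 19}{4} = - \frac{19 + d b^{2}}{4} = - \frac{19}{4} - \frac{d b^{2}}{4}$)
$p{\left(Q,j \right)} = 1 + \frac{Q}{j}$ ($p{\left(Q,j \right)} = \frac{Q}{j} + 1 = 1 + \frac{Q}{j}$)
$G{\left(S \right)} = \frac{8609}{28662}$ ($G{\left(S \right)} = \frac{- \frac{31}{-51} + \frac{\frac{1}{S} \left(S + S\right)}{-281}}{2} = \frac{\left(-31\right) \left(- \frac{1}{51}\right) + \frac{2 S}{S} \left(- \frac{1}{281}\right)}{2} = \frac{\frac{31}{51} + 2 \left(- \frac{1}{281}\right)}{2} = \frac{\frac{31}{51} - \frac{2}{281}}{2} = \frac{1}{2} \cdot \frac{8609}{14331} = \frac{8609}{28662}$)
$\frac{1}{G{\left(k{\left(31,z \right)} \right)}} = \frac{1}{\frac{8609}{28662}} = \frac{28662}{8609}$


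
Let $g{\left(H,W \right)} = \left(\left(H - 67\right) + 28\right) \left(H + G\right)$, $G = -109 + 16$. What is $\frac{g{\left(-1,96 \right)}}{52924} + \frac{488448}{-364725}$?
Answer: $- \frac{679979332}{536186275} \approx -1.2682$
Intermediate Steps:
$G = -93$
$g{\left(H,W \right)} = \left(-93 + H\right) \left(-39 + H\right)$ ($g{\left(H,W \right)} = \left(\left(H - 67\right) + 28\right) \left(H - 93\right) = \left(\left(-67 + H\right) + 28\right) \left(-93 + H\right) = \left(-39 + H\right) \left(-93 + H\right) = \left(-93 + H\right) \left(-39 + H\right)$)
$\frac{g{\left(-1,96 \right)}}{52924} + \frac{488448}{-364725} = \frac{3627 + \left(-1\right)^{2} - -132}{52924} + \frac{488448}{-364725} = \left(3627 + 1 + 132\right) \frac{1}{52924} + 488448 \left(- \frac{1}{364725}\right) = 3760 \cdot \frac{1}{52924} - \frac{54272}{40525} = \frac{940}{13231} - \frac{54272}{40525} = - \frac{679979332}{536186275}$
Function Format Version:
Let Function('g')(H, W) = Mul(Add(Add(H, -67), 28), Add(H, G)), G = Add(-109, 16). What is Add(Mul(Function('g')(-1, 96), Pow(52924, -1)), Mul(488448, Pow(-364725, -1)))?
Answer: Rational(-679979332, 536186275) ≈ -1.2682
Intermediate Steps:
G = -93
Function('g')(H, W) = Mul(Add(-93, H), Add(-39, H)) (Function('g')(H, W) = Mul(Add(Add(H, -67), 28), Add(H, -93)) = Mul(Add(Add(-67, H), 28), Add(-93, H)) = Mul(Add(-39, H), Add(-93, H)) = Mul(Add(-93, H), Add(-39, H)))
Add(Mul(Function('g')(-1, 96), Pow(52924, -1)), Mul(488448, Pow(-364725, -1))) = Add(Mul(Add(3627, Pow(-1, 2), Mul(-132, -1)), Pow(52924, -1)), Mul(488448, Pow(-364725, -1))) = Add(Mul(Add(3627, 1, 132), Rational(1, 52924)), Mul(488448, Rational(-1, 364725))) = Add(Mul(3760, Rational(1, 52924)), Rational(-54272, 40525)) = Add(Rational(940, 13231), Rational(-54272, 40525)) = Rational(-679979332, 536186275)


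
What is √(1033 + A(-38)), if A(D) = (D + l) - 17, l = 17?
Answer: √995 ≈ 31.544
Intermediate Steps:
A(D) = D (A(D) = (D + 17) - 17 = (17 + D) - 17 = D)
√(1033 + A(-38)) = √(1033 - 38) = √995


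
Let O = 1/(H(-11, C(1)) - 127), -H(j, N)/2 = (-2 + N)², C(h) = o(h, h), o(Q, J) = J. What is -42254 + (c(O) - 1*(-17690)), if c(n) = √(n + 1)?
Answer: -24564 + 8*√258/129 ≈ -24563.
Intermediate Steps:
C(h) = h
H(j, N) = -2*(-2 + N)²
O = -1/129 (O = 1/(-2*(-2 + 1)² - 127) = 1/(-2*(-1)² - 127) = 1/(-2*1 - 127) = 1/(-2 - 127) = 1/(-129) = -1/129 ≈ -0.0077519)
c(n) = √(1 + n)
-42254 + (c(O) - 1*(-17690)) = -42254 + (√(1 - 1/129) - 1*(-17690)) = -42254 + (√(128/129) + 17690) = -42254 + (8*√258/129 + 17690) = -42254 + (17690 + 8*√258/129) = -24564 + 8*√258/129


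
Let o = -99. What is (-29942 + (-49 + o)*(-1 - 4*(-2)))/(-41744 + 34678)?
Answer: 15489/3533 ≈ 4.3841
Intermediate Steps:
(-29942 + (-49 + o)*(-1 - 4*(-2)))/(-41744 + 34678) = (-29942 + (-49 - 99)*(-1 - 4*(-2)))/(-41744 + 34678) = (-29942 - 148*(-1 + 8))/(-7066) = (-29942 - 148*7)*(-1/7066) = (-29942 - 1036)*(-1/7066) = -30978*(-1/7066) = 15489/3533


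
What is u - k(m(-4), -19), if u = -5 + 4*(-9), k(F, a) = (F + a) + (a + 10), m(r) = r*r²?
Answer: 51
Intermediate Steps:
m(r) = r³
k(F, a) = 10 + F + 2*a (k(F, a) = (F + a) + (10 + a) = 10 + F + 2*a)
u = -41 (u = -5 - 36 = -41)
u - k(m(-4), -19) = -41 - (10 + (-4)³ + 2*(-19)) = -41 - (10 - 64 - 38) = -41 - 1*(-92) = -41 + 92 = 51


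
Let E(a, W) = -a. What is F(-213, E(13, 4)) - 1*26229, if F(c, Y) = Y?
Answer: -26242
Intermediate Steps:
F(-213, E(13, 4)) - 1*26229 = -1*13 - 1*26229 = -13 - 26229 = -26242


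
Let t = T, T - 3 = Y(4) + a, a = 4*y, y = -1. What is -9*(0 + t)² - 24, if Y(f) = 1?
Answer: -24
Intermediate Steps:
a = -4 (a = 4*(-1) = -4)
T = 0 (T = 3 + (1 - 4) = 3 - 3 = 0)
t = 0
-9*(0 + t)² - 24 = -9*(0 + 0)² - 24 = -9*0² - 24 = -9*0 - 24 = 0 - 24 = -24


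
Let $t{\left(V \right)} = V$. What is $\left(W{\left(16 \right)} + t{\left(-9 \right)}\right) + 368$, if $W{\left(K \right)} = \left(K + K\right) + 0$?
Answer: $391$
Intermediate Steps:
$W{\left(K \right)} = 2 K$ ($W{\left(K \right)} = 2 K + 0 = 2 K$)
$\left(W{\left(16 \right)} + t{\left(-9 \right)}\right) + 368 = \left(2 \cdot 16 - 9\right) + 368 = \left(32 - 9\right) + 368 = 23 + 368 = 391$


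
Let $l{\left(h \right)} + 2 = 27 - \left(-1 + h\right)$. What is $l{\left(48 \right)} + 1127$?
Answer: $1105$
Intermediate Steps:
$l{\left(h \right)} = 26 - h$ ($l{\left(h \right)} = -2 + \left(27 - \left(-1 + h\right)\right) = -2 - \left(-28 + h\right) = 26 - h$)
$l{\left(48 \right)} + 1127 = \left(26 - 48\right) + 1127 = -22 + 1127 = 1105$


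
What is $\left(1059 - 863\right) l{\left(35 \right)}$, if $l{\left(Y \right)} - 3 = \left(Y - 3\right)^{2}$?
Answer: $201292$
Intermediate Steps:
$l{\left(Y \right)} = 3 + \left(-3 + Y\right)^{2}$ ($l{\left(Y \right)} = 3 + \left(Y - 3\right)^{2} = 3 + \left(-3 + Y\right)^{2}$)
$\left(1059 - 863\right) l{\left(35 \right)} = \left(1059 - 863\right) \left(3 + \left(-3 + 35\right)^{2}\right) = 196 \left(3 + 32^{2}\right) = 196 \left(3 + 1024\right) = 196 \cdot 1027 = 201292$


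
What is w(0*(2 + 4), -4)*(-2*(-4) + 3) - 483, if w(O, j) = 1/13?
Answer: -6268/13 ≈ -482.15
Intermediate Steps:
w(O, j) = 1/13
w(0*(2 + 4), -4)*(-2*(-4) + 3) - 483 = (-2*(-4) + 3)/13 - 483 = (8 + 3)/13 - 483 = (1/13)*11 - 483 = 11/13 - 483 = -6268/13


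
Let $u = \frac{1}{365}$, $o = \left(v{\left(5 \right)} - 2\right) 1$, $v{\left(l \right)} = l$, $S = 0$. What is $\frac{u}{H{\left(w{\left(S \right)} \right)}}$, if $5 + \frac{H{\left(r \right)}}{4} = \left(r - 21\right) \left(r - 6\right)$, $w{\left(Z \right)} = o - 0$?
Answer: $\frac{1}{71540} \approx 1.3978 \cdot 10^{-5}$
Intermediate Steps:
$o = 3$ ($o = \left(5 - 2\right) 1 = 3 \cdot 1 = 3$)
$w{\left(Z \right)} = 3$ ($w{\left(Z \right)} = 3 - 0 = 3 + 0 = 3$)
$H{\left(r \right)} = -20 + 4 \left(-21 + r\right) \left(-6 + r\right)$ ($H{\left(r \right)} = -20 + 4 \left(r - 21\right) \left(r - 6\right) = -20 + 4 \left(-21 + r\right) \left(-6 + r\right)$)
$u = \frac{1}{365} \approx 0.0027397$
$\frac{u}{H{\left(w{\left(S \right)} \right)}} = \frac{1}{365 \left(484 - 324 + 4 \cdot 3^{2}\right)} = \frac{1}{365 \left(484 - 324 + 4 \cdot 9\right)} = \frac{1}{365 \left(484 - 324 + 36\right)} = \frac{1}{365 \cdot 196} = \frac{1}{365} \cdot \frac{1}{196} = \frac{1}{71540}$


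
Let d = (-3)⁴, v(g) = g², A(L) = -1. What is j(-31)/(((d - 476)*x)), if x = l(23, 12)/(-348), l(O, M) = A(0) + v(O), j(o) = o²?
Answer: 27869/17380 ≈ 1.6035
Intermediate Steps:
l(O, M) = -1 + O²
d = 81
x = -44/29 (x = (-1 + 23²)/(-348) = (-1 + 529)*(-1/348) = 528*(-1/348) = -44/29 ≈ -1.5172)
j(-31)/(((d - 476)*x)) = (-31)²/(((81 - 476)*(-44/29))) = 961/((-395*(-44/29))) = 961/(17380/29) = 961*(29/17380) = 27869/17380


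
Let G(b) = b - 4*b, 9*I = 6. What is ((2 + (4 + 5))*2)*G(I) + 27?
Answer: -17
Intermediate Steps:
I = 2/3 (I = (1/9)*6 = 2/3 ≈ 0.66667)
G(b) = -3*b
((2 + (4 + 5))*2)*G(I) + 27 = ((2 + (4 + 5))*2)*(-3*2/3) + 27 = ((2 + 9)*2)*(-2) + 27 = (11*2)*(-2) + 27 = 22*(-2) + 27 = -44 + 27 = -17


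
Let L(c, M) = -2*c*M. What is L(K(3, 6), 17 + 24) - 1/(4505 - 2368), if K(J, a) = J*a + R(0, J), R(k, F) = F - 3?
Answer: -3154213/2137 ≈ -1476.0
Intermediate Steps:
R(k, F) = -3 + F
K(J, a) = -3 + J + J*a (K(J, a) = J*a + (-3 + J) = -3 + J + J*a)
L(c, M) = -2*M*c
L(K(3, 6), 17 + 24) - 1/(4505 - 2368) = -2*(17 + 24)*(-3 + 3 + 3*6) - 1/(4505 - 2368) = -2*41*(-3 + 3 + 18) - 1/2137 = -2*41*18 - 1*1/2137 = -1476 - 1/2137 = -3154213/2137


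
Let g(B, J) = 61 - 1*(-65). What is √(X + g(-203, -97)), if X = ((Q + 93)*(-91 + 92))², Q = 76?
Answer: √28687 ≈ 169.37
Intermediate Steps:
g(B, J) = 126 (g(B, J) = 61 + 65 = 126)
X = 28561 (X = ((76 + 93)*(-91 + 92))² = (169*1)² = 169² = 28561)
√(X + g(-203, -97)) = √(28561 + 126) = √28687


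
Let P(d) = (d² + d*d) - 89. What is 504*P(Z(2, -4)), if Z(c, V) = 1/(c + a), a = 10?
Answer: -44849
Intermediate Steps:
Z(c, V) = 1/(10 + c) (Z(c, V) = 1/(c + 10) = 1/(10 + c))
P(d) = -89 + 2*d² (P(d) = (d² + d²) - 89 = 2*d² - 89 = -89 + 2*d²)
504*P(Z(2, -4)) = 504*(-89 + 2*(1/(10 + 2))²) = 504*(-89 + 2*(1/12)²) = 504*(-89 + 2*(1/144)) = 504*(-89 + 1/72) = 504*(-6407/72) = -44849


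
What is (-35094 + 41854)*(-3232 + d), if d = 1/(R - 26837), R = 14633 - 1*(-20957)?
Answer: -191238338200/8753 ≈ -2.1848e+7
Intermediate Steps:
R = 35590 (R = 14633 + 20957 = 35590)
d = 1/8753 (d = 1/(35590 - 26837) = 1/8753 ≈ 0.00011425)
(-35094 + 41854)*(-3232 + d) = (-35094 + 41854)*(-3232 + 1/8753) = 6760*(-28289695/8753) = -191238338200/8753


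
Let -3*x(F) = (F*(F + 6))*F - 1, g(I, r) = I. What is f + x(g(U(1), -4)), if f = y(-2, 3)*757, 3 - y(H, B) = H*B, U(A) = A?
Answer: 6811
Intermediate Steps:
y(H, B) = 3 - B*H (y(H, B) = 3 - H*B = 3 - B*H)
f = 6813 (f = (3 - 1*3*(-2))*757 = (3 + 6)*757 = 9*757 = 6813)
x(F) = ⅓ - F²*(6 + F)/3 (x(F) = -((F*(F + 6))*F - 1)/3 = -((F*(6 + F))*F - 1)/3 = -(F²*(6 + F) - 1)/3 = -(-1 + F²*(6 + F))/3 = ⅓ - F²*(6 + F)/3)
f + x(g(U(1), -4)) = 6813 + (⅓ - 2*1² - ⅓*1³) = 6813 + (⅓ - 2*1 - ⅓*1) = 6813 + (⅓ - 2 - ⅓) = 6813 - 2 = 6811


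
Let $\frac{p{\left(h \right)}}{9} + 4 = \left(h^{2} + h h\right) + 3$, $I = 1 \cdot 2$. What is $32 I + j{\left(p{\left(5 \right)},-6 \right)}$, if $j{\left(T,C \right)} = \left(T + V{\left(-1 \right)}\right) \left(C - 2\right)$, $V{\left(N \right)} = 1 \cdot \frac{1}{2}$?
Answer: $-3468$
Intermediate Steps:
$I = 2$
$V{\left(N \right)} = \frac{1}{2}$ ($V{\left(N \right)} = 1 \cdot \frac{1}{2} = \frac{1}{2}$)
$p{\left(h \right)} = -9 + 18 h^{2}$ ($p{\left(h \right)} = -36 + 9 \left(\left(h^{2} + h h\right) + 3\right) = -36 + 9 \left(\left(h^{2} + h^{2}\right) + 3\right) = -36 + 9 \left(2 h^{2} + 3\right) = -36 + 9 \left(3 + 2 h^{2}\right) = -36 + \left(27 + 18 h^{2}\right) = -9 + 18 h^{2}$)
$j{\left(T,C \right)} = \left(\frac{1}{2} + T\right) \left(-2 + C\right)$ ($j{\left(T,C \right)} = \left(T + \frac{1}{2}\right) \left(C - 2\right) = \left(\frac{1}{2} + T\right) \left(-2 + C\right)$)
$32 I + j{\left(p{\left(5 \right)},-6 \right)} = 32 \cdot 2 - \left(4 + 8 \left(-9 + 18 \cdot 5^{2}\right)\right) = 64 - \left(4 + 8 \left(-9 + 18 \cdot 25\right)\right) = 64 - \left(4 + 8 \left(-9 + 450\right)\right) = 64 - 3532 = -3468$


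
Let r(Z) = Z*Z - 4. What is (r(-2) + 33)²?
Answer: 1089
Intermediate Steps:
r(Z) = -4 + Z² (r(Z) = Z² - 4 = -4 + Z²)
(r(-2) + 33)² = ((-4 + (-2)²) + 33)² = ((-4 + 4) + 33)² = (0 + 33)² = 33² = 1089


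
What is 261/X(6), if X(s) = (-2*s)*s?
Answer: -29/8 ≈ -3.6250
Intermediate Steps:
X(s) = -2*s²
261/X(6) = 261/((-2*6²)) = 261/((-2*36)) = 261/(-72) = 261*(-1/72) = -29/8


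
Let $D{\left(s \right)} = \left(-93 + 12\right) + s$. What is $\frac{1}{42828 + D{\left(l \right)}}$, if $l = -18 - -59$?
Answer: $\frac{1}{42788} \approx 2.3371 \cdot 10^{-5}$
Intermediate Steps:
$l = 41$ ($l = -18 + 59 = 41$)
$D{\left(s \right)} = -81 + s$
$\frac{1}{42828 + D{\left(l \right)}} = \frac{1}{42828 + \left(-81 + 41\right)} = \frac{1}{42828 - 40} = \frac{1}{42788}$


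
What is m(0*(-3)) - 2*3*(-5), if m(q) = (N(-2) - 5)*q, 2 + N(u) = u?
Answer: 30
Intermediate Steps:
N(u) = -2 + u
m(q) = -9*q (m(q) = ((-2 - 2) - 5)*q = (-4 - 5)*q = -9*q)
m(0*(-3)) - 2*3*(-5) = -0*(-3) - 2*3*(-5) = -9*0 - 6*(-5) = 0 - 1*(-30) = 0 + 30 = 30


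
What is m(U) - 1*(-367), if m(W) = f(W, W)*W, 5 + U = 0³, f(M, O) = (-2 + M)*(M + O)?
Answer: 17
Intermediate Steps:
U = -5 (U = -5 + 0³ = -5 + 0 = -5)
m(W) = W*(-4*W + 2*W²) (m(W) = (W² - 2*W - 2*W + W*W)*W = (W² - 2*W - 2*W + W²)*W = (-4*W + 2*W²)*W = W*(-4*W + 2*W²))
m(U) - 1*(-367) = 2*(-5)²*(-2 - 5) - 1*(-367) = 2*25*(-7) + 367 = -350 + 367 = 17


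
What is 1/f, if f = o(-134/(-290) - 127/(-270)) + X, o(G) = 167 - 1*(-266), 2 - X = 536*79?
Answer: -1/41909 ≈ -2.3861e-5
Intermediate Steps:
X = -42342 (X = 2 - 536*79 = 2 - 1*42344 = 2 - 42344 = -42342)
o(G) = 433 (o(G) = 167 + 266 = 433)
f = -41909 (f = 433 - 42342 = -41909)
1/f = 1/(-41909) = -1/41909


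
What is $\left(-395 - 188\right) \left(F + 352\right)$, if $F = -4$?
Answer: $-202884$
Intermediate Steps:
$\left(-395 - 188\right) \left(F + 352\right) = \left(-395 - 188\right) \left(-4 + 352\right) = \left(-395 - 188\right) 348 = \left(-583\right) 348 = -202884$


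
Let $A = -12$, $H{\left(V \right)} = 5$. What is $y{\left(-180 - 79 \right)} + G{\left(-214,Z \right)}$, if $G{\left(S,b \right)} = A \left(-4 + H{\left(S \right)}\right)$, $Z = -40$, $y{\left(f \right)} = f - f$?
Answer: $-12$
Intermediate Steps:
$y{\left(f \right)} = 0$
$G{\left(S,b \right)} = -12$ ($G{\left(S,b \right)} = - 12 \left(-4 + 5\right) = \left(-12\right) 1 = -12$)
$y{\left(-180 - 79 \right)} + G{\left(-214,Z \right)} = 0 - 12 = -12$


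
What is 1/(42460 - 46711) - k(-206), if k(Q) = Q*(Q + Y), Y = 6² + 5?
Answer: -144491491/4251 ≈ -33990.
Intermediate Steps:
Y = 41 (Y = 36 + 5 = 41)
k(Q) = Q*(41 + Q) (k(Q) = Q*(Q + 41) = Q*(41 + Q))
1/(42460 - 46711) - k(-206) = 1/(42460 - 46711) - (-206)*(41 - 206) = 1/(-4251) - (-206)*(-165) = -1/4251 - 1*33990 = -1/4251 - 33990 = -144491491/4251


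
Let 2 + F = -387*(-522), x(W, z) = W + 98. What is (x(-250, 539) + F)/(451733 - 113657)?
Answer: 50465/84519 ≈ 0.59708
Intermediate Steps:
x(W, z) = 98 + W
F = 202012 (F = -2 - 387*(-522) = -2 + 202014 = 202012)
(x(-250, 539) + F)/(451733 - 113657) = ((98 - 250) + 202012)/(451733 - 113657) = (-152 + 202012)/338076 = 201860*(1/338076) = 50465/84519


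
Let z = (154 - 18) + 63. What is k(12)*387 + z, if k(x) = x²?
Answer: 55927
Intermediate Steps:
z = 199 (z = 136 + 63 = 199)
k(12)*387 + z = 12²*387 + 199 = 144*387 + 199 = 55728 + 199 = 55927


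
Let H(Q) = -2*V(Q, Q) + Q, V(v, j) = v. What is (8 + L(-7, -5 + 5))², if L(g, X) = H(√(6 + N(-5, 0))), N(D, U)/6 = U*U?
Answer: (8 - √6)² ≈ 30.808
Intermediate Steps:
N(D, U) = 6*U² (N(D, U) = 6*(U*U) = 6*U²)
H(Q) = -Q (H(Q) = -2*Q + Q = -Q)
L(g, X) = -√6 (L(g, X) = -√(6 + 6*0²) = -√(6 + 6*0) = -√(6 + 0) = -√6)
(8 + L(-7, -5 + 5))² = (8 - √6)²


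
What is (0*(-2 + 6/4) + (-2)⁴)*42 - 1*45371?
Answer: -44699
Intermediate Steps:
(0*(-2 + 6/4) + (-2)⁴)*42 - 1*45371 = (0*(-2 + 6*(¼)) + 16)*42 - 45371 = (0*(-2 + 3/2) + 16)*42 - 45371 = (0*(-½) + 16)*42 - 45371 = (0 + 16)*42 - 45371 = 16*42 - 45371 = 672 - 45371 = -44699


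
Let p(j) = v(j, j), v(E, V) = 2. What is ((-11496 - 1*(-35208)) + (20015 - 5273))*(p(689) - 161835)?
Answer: -6223126182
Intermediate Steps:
p(j) = 2
((-11496 - 1*(-35208)) + (20015 - 5273))*(p(689) - 161835) = ((-11496 - 1*(-35208)) + (20015 - 5273))*(2 - 161835) = ((-11496 + 35208) + 14742)*(-161833) = (23712 + 14742)*(-161833) = 38454*(-161833) = -6223126182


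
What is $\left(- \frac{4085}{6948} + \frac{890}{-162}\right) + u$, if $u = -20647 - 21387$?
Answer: $- \frac{2628850393}{62532} \approx -42040.0$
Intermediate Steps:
$u = -42034$
$\left(- \frac{4085}{6948} + \frac{890}{-162}\right) + u = \left(- \frac{4085}{6948} + \frac{890}{-162}\right) - 42034 = \left(\left(-4085\right) \frac{1}{6948} + 890 \left(- \frac{1}{162}\right)\right) - 42034 = \left(- \frac{4085}{6948} - \frac{445}{81}\right) - 42034 = - \frac{380305}{62532} - 42034 = - \frac{2628850393}{62532}$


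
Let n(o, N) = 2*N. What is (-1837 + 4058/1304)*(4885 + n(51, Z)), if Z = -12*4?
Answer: -5726183355/652 ≈ -8.7825e+6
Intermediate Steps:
Z = -48
(-1837 + 4058/1304)*(4885 + n(51, Z)) = (-1837 + 4058/1304)*(4885 + 2*(-48)) = (-1837 + 4058*(1/1304))*(4885 - 96) = (-1837 + 2029/652)*4789 = -1195695/652*4789 = -5726183355/652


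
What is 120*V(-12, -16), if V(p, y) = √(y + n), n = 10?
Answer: 120*I*√6 ≈ 293.94*I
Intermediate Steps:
V(p, y) = √(10 + y) (V(p, y) = √(y + 10) = √(10 + y))
120*V(-12, -16) = 120*√(10 - 16) = 120*√(-6) = 120*(I*√6) = 120*I*√6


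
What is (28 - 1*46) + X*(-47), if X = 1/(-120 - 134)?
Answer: -4525/254 ≈ -17.815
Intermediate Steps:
X = -1/254 (X = 1/(-254) = -1/254 ≈ -0.0039370)
(28 - 1*46) + X*(-47) = (28 - 1*46) - 1/254*(-47) = (28 - 46) + 47/254 = -18 + 47/254 = -4525/254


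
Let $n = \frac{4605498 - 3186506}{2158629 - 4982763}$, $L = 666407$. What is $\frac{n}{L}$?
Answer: $- \frac{709496}{941011333269} \approx -7.5397 \cdot 10^{-7}$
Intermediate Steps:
$n = - \frac{709496}{1412067}$ ($n = \frac{1418992}{-2824134} = 1418992 \left(- \frac{1}{2824134}\right) = - \frac{709496}{1412067} \approx -0.50245$)
$\frac{n}{L} = - \frac{709496}{1412067 \cdot 666407} = \left(- \frac{709496}{1412067}\right) \frac{1}{666407} = - \frac{709496}{941011333269}$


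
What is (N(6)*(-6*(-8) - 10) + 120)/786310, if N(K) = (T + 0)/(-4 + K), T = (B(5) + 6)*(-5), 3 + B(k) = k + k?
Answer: -223/157262 ≈ -0.0014180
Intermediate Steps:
B(k) = -3 + 2*k (B(k) = -3 + (k + k) = -3 + 2*k)
T = -65 (T = ((-3 + 2*5) + 6)*(-5) = ((-3 + 10) + 6)*(-5) = (7 + 6)*(-5) = 13*(-5) = -65)
N(K) = -65/(-4 + K) (N(K) = (-65 + 0)/(-4 + K) = -65/(-4 + K))
(N(6)*(-6*(-8) - 10) + 120)/786310 = ((-65/(-4 + 6))*(-6*(-8) - 10) + 120)/786310 = ((-65/2)*(48 - 10) + 120)*(1/786310) = (-65*½*38 + 120)*(1/786310) = (-65/2*38 + 120)*(1/786310) = (-1235 + 120)*(1/786310) = -1115*1/786310 = -223/157262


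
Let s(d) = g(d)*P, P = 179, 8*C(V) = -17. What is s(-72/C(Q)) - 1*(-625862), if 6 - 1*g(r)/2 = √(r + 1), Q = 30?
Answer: 628010 - 358*√10081/17 ≈ 6.2590e+5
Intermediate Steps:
C(V) = -17/8 (C(V) = (⅛)*(-17) = -17/8)
g(r) = 12 - 2*√(1 + r) (g(r) = 12 - 2*√(r + 1) = 12 - 2*√(1 + r))
s(d) = 2148 - 358*√(1 + d) (s(d) = (12 - 2*√(1 + d))*179 = 2148 - 358*√(1 + d))
s(-72/C(Q)) - 1*(-625862) = (2148 - 358*√(1 - 72/(-17/8))) - 1*(-625862) = (2148 - 358*√(1 - 72*(-8/17))) + 625862 = (2148 - 358*√(1 + 576/17)) + 625862 = (2148 - 358*√10081/17) + 625862 = 628010 - 358*√10081/17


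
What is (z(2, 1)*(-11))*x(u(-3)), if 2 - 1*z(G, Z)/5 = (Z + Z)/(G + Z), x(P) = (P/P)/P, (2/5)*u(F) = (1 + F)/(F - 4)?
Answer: -308/3 ≈ -102.67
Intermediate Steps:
u(F) = 5*(1 + F)/(2*(-4 + F)) (u(F) = 5*((1 + F)/(F - 4))/2 = 5*((1 + F)/(-4 + F))/2 = 5*(1 + F)/(2*(-4 + F)))
x(P) = 1/P
z(G, Z) = 10 - 10*Z/(G + Z) (z(G, Z) = 10 - 5*(Z + Z)/(G + Z) = 10 - 5*2*Z/(G + Z) = 10 - 10*Z/(G + Z))
(z(2, 1)*(-11))*x(u(-3)) = ((10*2/(2 + 1))*(-11))/((5*(1 - 3)/(2*(-4 - 3)))) = ((10*2/3)*(-11))/(((5/2)*(-2)/(-7))) = ((10*2*(⅓))*(-11))/(((5/2)*(-⅐)*(-2))) = ((20/3)*(-11))/(5/7) = -220/3*7/5 = -308/3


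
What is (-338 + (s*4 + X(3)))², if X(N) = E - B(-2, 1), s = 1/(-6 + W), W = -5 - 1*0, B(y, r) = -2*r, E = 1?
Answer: 13608721/121 ≈ 1.1247e+5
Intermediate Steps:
W = -5 (W = -5 + 0 = -5)
s = -1/11 (s = 1/(-6 - 5) = 1/(-11) = -1/11 ≈ -0.090909)
X(N) = 3 (X(N) = 1 - (-2) = 1 - 1*(-2) = 1 + 2 = 3)
(-338 + (s*4 + X(3)))² = (-338 + (-1/11*4 + 3))² = (-338 + (-4/11 + 3))² = (-338 + 29/11)² = (-3689/11)² = 13608721/121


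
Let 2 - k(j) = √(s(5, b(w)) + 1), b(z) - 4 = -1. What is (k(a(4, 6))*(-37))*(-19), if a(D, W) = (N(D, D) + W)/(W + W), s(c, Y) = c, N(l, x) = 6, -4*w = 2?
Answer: 1406 - 703*√6 ≈ -315.99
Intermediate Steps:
w = -½ (w = -¼*2 = -½ ≈ -0.50000)
b(z) = 3 (b(z) = 4 - 1 = 3)
a(D, W) = (6 + W)/(2*W) (a(D, W) = (6 + W)/(W + W) = (6 + W)/((2*W)) = (6 + W)*(1/(2*W)) = (6 + W)/(2*W))
k(j) = 2 - √6 (k(j) = 2 - √(5 + 1) = 2 - √6)
(k(a(4, 6))*(-37))*(-19) = ((2 - √6)*(-37))*(-19) = (-74 + 37*√6)*(-19) = 1406 - 703*√6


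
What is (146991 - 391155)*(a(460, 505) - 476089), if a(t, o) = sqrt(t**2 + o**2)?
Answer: 116243794596 - 1220820*sqrt(18665) ≈ 1.1608e+11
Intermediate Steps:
a(t, o) = sqrt(o**2 + t**2)
(146991 - 391155)*(a(460, 505) - 476089) = (146991 - 391155)*(sqrt(505**2 + 460**2) - 476089) = -244164*(sqrt(255025 + 211600) - 476089) = -244164*(sqrt(466625) - 476089) = -244164*(5*sqrt(18665) - 476089) = -244164*(-476089 + 5*sqrt(18665)) = 116243794596 - 1220820*sqrt(18665)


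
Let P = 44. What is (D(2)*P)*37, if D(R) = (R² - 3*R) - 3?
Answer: -8140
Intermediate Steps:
D(R) = -3 + R² - 3*R
(D(2)*P)*37 = ((-3 + 2² - 3*2)*44)*37 = ((-3 + 4 - 6)*44)*37 = -5*44*37 = -220*37 = -8140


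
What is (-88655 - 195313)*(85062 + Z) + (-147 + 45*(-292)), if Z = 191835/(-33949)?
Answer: -48234129496251/1997 ≈ -2.4153e+10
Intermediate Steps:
Z = -191835/33949 (Z = 191835*(-1/33949) = -191835/33949 ≈ -5.6507)
(-88655 - 195313)*(85062 + Z) + (-147 + 45*(-292)) = (-88655 - 195313)*(85062 - 191835/33949) + (-147 + 45*(-292)) = -283968*2887578003/33949 + (-147 - 13140) = -48234102962112/1997 - 13287 = -48234129496251/1997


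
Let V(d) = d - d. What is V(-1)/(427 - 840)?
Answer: 0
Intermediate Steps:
V(d) = 0
V(-1)/(427 - 840) = 0/(427 - 840) = 0/(-413) = 0*(-1/413) = 0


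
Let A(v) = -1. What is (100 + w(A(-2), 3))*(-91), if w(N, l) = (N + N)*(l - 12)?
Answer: -10738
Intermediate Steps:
w(N, l) = 2*N*(-12 + l) (w(N, l) = (2*N)*(-12 + l) = 2*N*(-12 + l))
(100 + w(A(-2), 3))*(-91) = (100 + 2*(-1)*(-12 + 3))*(-91) = (100 + 2*(-1)*(-9))*(-91) = (100 + 18)*(-91) = 118*(-91) = -10738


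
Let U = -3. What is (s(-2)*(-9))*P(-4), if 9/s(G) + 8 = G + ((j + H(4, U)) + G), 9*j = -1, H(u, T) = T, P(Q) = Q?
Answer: -729/34 ≈ -21.441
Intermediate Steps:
j = -1/9 (j = (1/9)*(-1) = -1/9 ≈ -0.11111)
s(G) = 9/(-100/9 + 2*G) (s(G) = 9/(-8 + (G + ((-1/9 - 3) + G))) = 9/(-8 + (G + (-28/9 + G))) = 9/(-8 + (-28/9 + 2*G)) = 9/(-100/9 + 2*G))
(s(-2)*(-9))*P(-4) = ((81/(2*(-50 + 9*(-2))))*(-9))*(-4) = ((81/(2*(-50 - 18)))*(-9))*(-4) = (((81/2)/(-68))*(-9))*(-4) = (((81/2)*(-1/68))*(-9))*(-4) = -81/136*(-9)*(-4) = (729/136)*(-4) = -729/34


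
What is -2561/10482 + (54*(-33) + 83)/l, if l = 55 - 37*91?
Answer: 1554481/5786064 ≈ 0.26866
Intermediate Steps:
l = -3312 (l = 55 - 3367 = -3312)
-2561/10482 + (54*(-33) + 83)/l = -2561/10482 + (54*(-33) + 83)/(-3312) = -2561*1/10482 + (-1782 + 83)*(-1/3312) = -2561/10482 - 1699*(-1/3312) = -2561/10482 + 1699/3312 = 1554481/5786064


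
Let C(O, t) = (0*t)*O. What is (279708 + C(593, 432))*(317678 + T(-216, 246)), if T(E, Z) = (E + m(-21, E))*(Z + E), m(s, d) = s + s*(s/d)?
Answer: 86851222029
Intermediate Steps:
m(s, d) = s + s²/d
T(E, Z) = (E + Z)*(E - 21*(-21 + E)/E) (T(E, Z) = (E - 21*(E - 21)/E)*(Z + E) = (E - 21*(-21 + E)/E)*(E + Z) = (E + Z)*(E - 21*(-21 + E)/E))
C(O, t) = 0 (C(O, t) = 0*O = 0)
(279708 + C(593, 432))*(317678 + T(-216, 246)) = (279708 + 0)*(317678 + (441 + (-216)² - 21*(-216) - 21*246 - 216*246 + 441*246/(-216))) = 279708*(317678 + (441 + 46656 + 4536 - 5166 - 53136 + 441*246*(-1/216))) = 279708*(317678 + (441 + 46656 + 4536 - 5166 - 53136 - 2009/4)) = 279708*(317678 - 28685/4) = 279708*(1242027/4) = 86851222029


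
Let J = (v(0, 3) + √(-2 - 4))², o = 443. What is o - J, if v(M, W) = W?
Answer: 440 - 6*I*√6 ≈ 440.0 - 14.697*I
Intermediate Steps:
J = (3 + I*√6)² (J = (3 + √(-2 - 4))² = (3 + √(-6))² = (3 + I*√6)² ≈ 3.0 + 14.697*I)
o - J = 443 - (3 + I*√6)²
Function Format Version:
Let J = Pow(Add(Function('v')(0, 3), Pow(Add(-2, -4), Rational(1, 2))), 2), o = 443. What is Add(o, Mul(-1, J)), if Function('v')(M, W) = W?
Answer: Add(440, Mul(-6, I, Pow(6, Rational(1, 2)))) ≈ Add(440.00, Mul(-14.697, I))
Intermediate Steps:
J = Pow(Add(3, Mul(I, Pow(6, Rational(1, 2)))), 2) (J = Pow(Add(3, Pow(Add(-2, -4), Rational(1, 2))), 2) = Pow(Add(3, Pow(-6, Rational(1, 2))), 2) = Pow(Add(3, Mul(I, Pow(6, Rational(1, 2)))), 2) ≈ Add(3.0000, Mul(14.697, I)))
Add(o, Mul(-1, J)) = Add(443, Mul(-1, Pow(Add(3, Mul(I, Pow(6, Rational(1, 2)))), 2)))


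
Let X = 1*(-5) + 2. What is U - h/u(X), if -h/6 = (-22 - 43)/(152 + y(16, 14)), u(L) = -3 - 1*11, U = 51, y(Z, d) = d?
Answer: 59457/1162 ≈ 51.168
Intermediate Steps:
X = -3 (X = -5 + 2 = -3)
u(L) = -14 (u(L) = -3 - 11 = -14)
h = 195/83 (h = -6*(-22 - 43)/(152 + 14) = -(-390)/166 = -6*(-65/166) = 195/83 ≈ 2.3494)
U - h/u(X) = 51 - 195/(83*(-14)) = 51 - 195*(-1)/(83*14) = 51 - 1*(-195/1162) = 51 + 195/1162 = 59457/1162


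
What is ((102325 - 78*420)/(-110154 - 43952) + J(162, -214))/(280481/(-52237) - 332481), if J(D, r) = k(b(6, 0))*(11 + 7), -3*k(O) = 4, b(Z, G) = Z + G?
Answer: 196834709833/2676526951202668 ≈ 7.3541e-5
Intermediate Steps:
b(Z, G) = G + Z
k(O) = -4/3 (k(O) = -1/3*4 = -4/3)
J(D, r) = -24 (J(D, r) = -4*(11 + 7)/3 = -4/3*18 = -24)
((102325 - 78*420)/(-110154 - 43952) + J(162, -214))/(280481/(-52237) - 332481) = ((102325 - 78*420)/(-110154 - 43952) - 24)/(280481/(-52237) - 332481) = ((102325 - 32760)/(-154106) - 24)/(280481*(-1/52237) - 332481) = (69565*(-1/154106) - 24)/(-280481/52237 - 332481) = (-69565/154106 - 24)/(-17368090478/52237) = -3768109/154106*(-52237/17368090478) = 196834709833/2676526951202668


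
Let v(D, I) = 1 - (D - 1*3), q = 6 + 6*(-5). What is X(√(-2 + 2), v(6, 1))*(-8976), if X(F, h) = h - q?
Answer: -197472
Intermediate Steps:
q = -24 (q = 6 - 30 = -24)
v(D, I) = 4 - D (v(D, I) = 1 - (D - 3) = 1 - (-3 + D) = 1 + (3 - D) = 4 - D)
X(F, h) = 24 + h (X(F, h) = h - 1*(-24) = h + 24 = 24 + h)
X(√(-2 + 2), v(6, 1))*(-8976) = (24 + (4 - 1*6))*(-8976) = (24 + (4 - 6))*(-8976) = (24 - 2)*(-8976) = 22*(-8976) = -197472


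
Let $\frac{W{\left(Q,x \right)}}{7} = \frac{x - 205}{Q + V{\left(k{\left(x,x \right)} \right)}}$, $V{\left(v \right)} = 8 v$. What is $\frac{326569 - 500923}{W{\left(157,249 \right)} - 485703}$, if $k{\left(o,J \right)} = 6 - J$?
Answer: $\frac{311570598}{867951569} \approx 0.35897$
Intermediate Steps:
$W{\left(Q,x \right)} = \frac{7 \left(-205 + x\right)}{48 + Q - 8 x}$ ($W{\left(Q,x \right)} = 7 \frac{x - 205}{Q + 8 \left(6 - x\right)} = 7 \frac{-205 + x}{Q - \left(-48 + 8 x\right)} = 7 \frac{-205 + x}{48 + Q - 8 x} = \frac{7 \left(-205 + x\right)}{48 + Q - 8 x}$)
$\frac{326569 - 500923}{W{\left(157,249 \right)} - 485703} = \frac{326569 - 500923}{\frac{7 \left(-205 + 249\right)}{48 + 157 - 1992} - 485703} = - \frac{174354}{7 \frac{1}{48 + 157 - 1992} \cdot 44 - 485703} = - \frac{174354}{7 \frac{1}{-1787} \cdot 44 - 485703} = - \frac{174354}{7 \left(- \frac{1}{1787}\right) 44 - 485703} = - \frac{174354}{- \frac{308}{1787} - 485703} = - \frac{174354}{- \frac{867951569}{1787}} = \left(-174354\right) \left(- \frac{1787}{867951569}\right) = \frac{311570598}{867951569}$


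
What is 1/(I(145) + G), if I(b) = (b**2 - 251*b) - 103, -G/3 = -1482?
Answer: -1/11027 ≈ -9.0686e-5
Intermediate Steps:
G = 4446 (G = -3*(-1482) = 4446)
I(b) = -103 + b**2 - 251*b
1/(I(145) + G) = 1/((-103 + 145**2 - 251*145) + 4446) = 1/((-103 + 21025 - 36395) + 4446) = 1/(-15473 + 4446) = 1/(-11027) = -1/11027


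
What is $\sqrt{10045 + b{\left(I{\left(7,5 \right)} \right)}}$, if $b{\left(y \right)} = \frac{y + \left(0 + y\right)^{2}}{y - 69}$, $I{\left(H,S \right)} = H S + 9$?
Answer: $\frac{\sqrt{249145}}{5} \approx 99.829$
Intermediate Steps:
$I{\left(H,S \right)} = 9 + H S$
$b{\left(y \right)} = \frac{y + y^{2}}{-69 + y}$
$\sqrt{10045 + b{\left(I{\left(7,5 \right)} \right)}} = \sqrt{10045 + \frac{\left(9 + 7 \cdot 5\right) \left(1 + \left(9 + 7 \cdot 5\right)\right)}{-69 + \left(9 + 7 \cdot 5\right)}} = \sqrt{10045 + \frac{\left(9 + 35\right) \left(1 + \left(9 + 35\right)\right)}{-69 + \left(9 + 35\right)}} = \sqrt{10045 + \frac{44 \left(1 + 44\right)}{-69 + 44}} = \sqrt{10045 + 44 \frac{1}{-25} \cdot 45} = \sqrt{10045 + 44 \left(- \frac{1}{25}\right) 45} = \sqrt{10045 - \frac{396}{5}} = \sqrt{\frac{49829}{5}} = \frac{\sqrt{249145}}{5}$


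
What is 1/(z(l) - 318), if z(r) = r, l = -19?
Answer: -1/337 ≈ -0.0029674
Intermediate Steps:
1/(z(l) - 318) = 1/(-19 - 318) = 1/(-337) = -1/337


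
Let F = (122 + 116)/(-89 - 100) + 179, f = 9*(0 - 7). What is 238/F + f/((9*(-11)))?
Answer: 104279/52789 ≈ 1.9754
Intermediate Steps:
f = -63 (f = 9*(-7) = -63)
F = 4799/27 (F = 238/(-189) + 179 = 238*(-1/189) + 179 = -34/27 + 179 = 4799/27 ≈ 177.74)
238/F + f/((9*(-11))) = 238/(4799/27) - 63/(9*(-11)) = 238*(27/4799) - 63/(-99) = 6426/4799 - 63*(-1/99) = 6426/4799 + 7/11 = 104279/52789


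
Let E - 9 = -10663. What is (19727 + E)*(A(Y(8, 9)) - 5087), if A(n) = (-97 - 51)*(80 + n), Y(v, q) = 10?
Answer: -167006711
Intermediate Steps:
A(n) = -11840 - 148*n (A(n) = -148*(80 + n) = -11840 - 148*n)
E = -10654 (E = 9 - 10663 = -10654)
(19727 + E)*(A(Y(8, 9)) - 5087) = (19727 - 10654)*((-11840 - 148*10) - 5087) = 9073*((-11840 - 1480) - 5087) = 9073*(-13320 - 5087) = 9073*(-18407) = -167006711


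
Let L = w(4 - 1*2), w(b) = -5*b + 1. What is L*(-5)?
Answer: 45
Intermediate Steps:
w(b) = 1 - 5*b
L = -9 (L = 1 - 5*(4 - 1*2) = 1 - 5*(4 - 2) = 1 - 5*2 = 1 - 10 = -9)
L*(-5) = -9*(-5) = 45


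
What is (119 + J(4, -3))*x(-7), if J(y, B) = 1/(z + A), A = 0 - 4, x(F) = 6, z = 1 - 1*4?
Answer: 4992/7 ≈ 713.14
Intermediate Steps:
z = -3 (z = 1 - 4 = -3)
A = -4
J(y, B) = -1/7 (J(y, B) = 1/(-3 - 4) = 1/(-7) = -1/7)
(119 + J(4, -3))*x(-7) = (119 - 1/7)*6 = (832/7)*6 = 4992/7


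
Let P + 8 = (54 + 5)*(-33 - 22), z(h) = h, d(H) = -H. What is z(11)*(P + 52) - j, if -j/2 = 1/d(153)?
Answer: -5387285/153 ≈ -35211.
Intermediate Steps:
P = -3253 (P = -8 + (54 + 5)*(-33 - 22) = -8 + 59*(-55) = -8 - 3245 = -3253)
j = 2/153 (j = -2/((-1*153)) = -2/(-153) = -2*(-1/153) = 2/153 ≈ 0.013072)
z(11)*(P + 52) - j = 11*(-3253 + 52) - 1*2/153 = 11*(-3201) - 2/153 = -35211 - 2/153 = -5387285/153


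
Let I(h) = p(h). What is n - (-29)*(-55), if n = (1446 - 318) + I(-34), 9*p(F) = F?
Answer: -4237/9 ≈ -470.78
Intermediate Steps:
p(F) = F/9
I(h) = h/9
n = 10118/9 (n = (1446 - 318) + (1/9)*(-34) = 1128 - 34/9 = 10118/9 ≈ 1124.2)
n - (-29)*(-55) = 10118/9 - (-29)*(-55) = 10118/9 - 1*1595 = 10118/9 - 1595 = -4237/9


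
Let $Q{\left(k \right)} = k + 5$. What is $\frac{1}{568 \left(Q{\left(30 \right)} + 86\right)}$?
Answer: $\frac{1}{68728} \approx 1.455 \cdot 10^{-5}$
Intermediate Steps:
$Q{\left(k \right)} = 5 + k$
$\frac{1}{568 \left(Q{\left(30 \right)} + 86\right)} = \frac{1}{568 \left(\left(5 + 30\right) + 86\right)} = \frac{1}{568 \left(35 + 86\right)} = \frac{1}{568 \cdot 121} = \frac{1}{68728}$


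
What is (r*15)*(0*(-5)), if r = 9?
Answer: 0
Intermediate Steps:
(r*15)*(0*(-5)) = (9*15)*(0*(-5)) = 135*0 = 0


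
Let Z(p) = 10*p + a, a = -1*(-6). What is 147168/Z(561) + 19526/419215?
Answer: 429199244/16349385 ≈ 26.252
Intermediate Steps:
a = 6
Z(p) = 6 + 10*p (Z(p) = 10*p + 6 = 6 + 10*p)
147168/Z(561) + 19526/419215 = 147168/(6 + 10*561) + 19526/419215 = 147168/(6 + 5610) + 19526*(1/419215) = 147168/5616 + 19526/419215 = 147168*(1/5616) + 19526/419215 = 1022/39 + 19526/419215 = 429199244/16349385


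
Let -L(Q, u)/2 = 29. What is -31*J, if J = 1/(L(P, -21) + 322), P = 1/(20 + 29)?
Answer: -31/264 ≈ -0.11742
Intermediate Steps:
P = 1/49 ≈ 0.020408
L(Q, u) = -58 (L(Q, u) = -2*29 = -58)
J = 1/264 (J = 1/(-58 + 322) = 1/264 ≈ 0.0037879)
-31*J = -31*1/264 = -31/264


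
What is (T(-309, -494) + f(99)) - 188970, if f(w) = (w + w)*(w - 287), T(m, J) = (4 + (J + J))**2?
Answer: 742062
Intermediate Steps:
T(m, J) = (4 + 2*J)**2
f(w) = 2*w*(-287 + w) (f(w) = (2*w)*(-287 + w) = 2*w*(-287 + w))
(T(-309, -494) + f(99)) - 188970 = (4*(2 - 494)**2 + 2*99*(-287 + 99)) - 188970 = (4*(-492)**2 + 2*99*(-188)) - 188970 = (4*242064 - 37224) - 188970 = (968256 - 37224) - 188970 = 931032 - 188970 = 742062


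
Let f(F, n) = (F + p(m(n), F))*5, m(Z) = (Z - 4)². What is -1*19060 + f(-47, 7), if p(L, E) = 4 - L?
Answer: -19320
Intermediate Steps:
m(Z) = (-4 + Z)²
f(F, n) = 20 - 5*(-4 + n)² + 5*F (f(F, n) = (F + (4 - (-4 + n)²))*5 = (4 + F - (-4 + n)²)*5 = 20 - 5*(-4 + n)² + 5*F)
-1*19060 + f(-47, 7) = -1*19060 + (20 - 5*(-4 + 7)² + 5*(-47)) = -19060 + (20 - 5*3² - 235) = -19060 + (20 - 5*9 - 235) = -19060 + (20 - 45 - 235) = -19060 - 260 = -19320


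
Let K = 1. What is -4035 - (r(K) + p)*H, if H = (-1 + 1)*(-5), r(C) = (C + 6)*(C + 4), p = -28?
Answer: -4035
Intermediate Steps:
r(C) = (4 + C)*(6 + C) (r(C) = (6 + C)*(4 + C) = (4 + C)*(6 + C))
H = 0 (H = 0*(-5) = 0)
-4035 - (r(K) + p)*H = -4035 - ((24 + 1² + 10*1) - 28)*0 = -4035 - ((24 + 1 + 10) - 28)*0 = -4035 - (35 - 28)*0 = -4035 - 7*0 = -4035 - 1*0 = -4035 + 0 = -4035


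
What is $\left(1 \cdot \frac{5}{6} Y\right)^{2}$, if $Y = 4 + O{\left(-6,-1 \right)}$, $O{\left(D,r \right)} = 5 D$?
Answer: $\frac{4225}{9} \approx 469.44$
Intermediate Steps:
$Y = -26$ ($Y = 4 + 5 \left(-6\right) = 4 - 30 = -26$)
$\left(1 \cdot \frac{5}{6} Y\right)^{2} = \left(1 \cdot \frac{5}{6} \left(-26\right)\right)^{2} = \left(\frac{5}{6} \left(-26\right)\right)^{2} = \left(- \frac{65}{3}\right)^{2} = \frac{4225}{9}$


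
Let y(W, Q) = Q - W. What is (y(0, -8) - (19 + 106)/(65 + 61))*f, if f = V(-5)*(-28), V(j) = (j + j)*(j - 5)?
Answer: 226600/9 ≈ 25178.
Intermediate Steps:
V(j) = 2*j*(-5 + j) (V(j) = (2*j)*(-5 + j) = 2*j*(-5 + j))
f = -2800 (f = (2*(-5)*(-5 - 5))*(-28) = (2*(-5)*(-10))*(-28) = 100*(-28) = -2800)
(y(0, -8) - (19 + 106)/(65 + 61))*f = ((-8 - 1*0) - (19 + 106)/(65 + 61))*(-2800) = ((-8 + 0) - 125/126)*(-2800) = (-8 - 125/126)*(-2800) = -1133/126*(-2800) = 226600/9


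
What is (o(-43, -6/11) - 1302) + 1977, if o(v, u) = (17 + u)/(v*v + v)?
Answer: 13409731/19866 ≈ 675.01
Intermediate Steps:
o(v, u) = (17 + u)/(v + v²) (o(v, u) = (17 + u)/(v² + v) = (17 + u)/(v + v²))
(o(-43, -6/11) - 1302) + 1977 = ((17 - 6/11)/((-43)*(1 - 43)) - 1302) + 1977 = (-1/43*(17 - 6*1/11)/(-42) - 1302) + 1977 = (-1/43*(-1/42)*(17 - 6/11) - 1302) + 1977 = (-1/43*(-1/42)*181/11 - 1302) + 1977 = (181/19866 - 1302) + 1977 = -25865351/19866 + 1977 = 13409731/19866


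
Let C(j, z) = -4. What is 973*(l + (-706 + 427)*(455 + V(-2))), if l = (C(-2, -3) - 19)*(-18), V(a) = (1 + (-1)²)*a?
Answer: -122028795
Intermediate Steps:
V(a) = 2*a (V(a) = (1 + 1)*a = 2*a)
l = 414 (l = (-4 - 19)*(-18) = -23*(-18) = 414)
973*(l + (-706 + 427)*(455 + V(-2))) = 973*(414 + (-706 + 427)*(455 + 2*(-2))) = 973*(414 - 279*(455 - 4)) = 973*(414 - 279*451) = 973*(414 - 125829) = 973*(-125415) = -122028795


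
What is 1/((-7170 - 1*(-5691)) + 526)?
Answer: -1/953 ≈ -0.0010493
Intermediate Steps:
1/((-7170 - 1*(-5691)) + 526) = 1/((-7170 + 5691) + 526) = 1/(-1479 + 526) = 1/(-953) = -1/953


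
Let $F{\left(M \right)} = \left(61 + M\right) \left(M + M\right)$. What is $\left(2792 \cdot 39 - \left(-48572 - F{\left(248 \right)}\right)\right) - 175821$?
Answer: $134903$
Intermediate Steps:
$F{\left(M \right)} = 2 M \left(61 + M\right)$ ($F{\left(M \right)} = \left(61 + M\right) 2 M = 2 M \left(61 + M\right)$)
$\left(2792 \cdot 39 - \left(-48572 - F{\left(248 \right)}\right)\right) - 175821 = \left(2792 \cdot 39 - \left(-48572 - 496 \left(61 + 248\right)\right)\right) - 175821 = \left(108888 + \left(\left(2 \cdot 248 \cdot 309 + 75641\right) - 27069\right)\right) - 175821 = \left(108888 + \left(\left(153264 + 75641\right) - 27069\right)\right) - 175821 = \left(108888 + \left(228905 - 27069\right)\right) - 175821 = \left(108888 + 201836\right) - 175821 = 310724 - 175821 = 134903$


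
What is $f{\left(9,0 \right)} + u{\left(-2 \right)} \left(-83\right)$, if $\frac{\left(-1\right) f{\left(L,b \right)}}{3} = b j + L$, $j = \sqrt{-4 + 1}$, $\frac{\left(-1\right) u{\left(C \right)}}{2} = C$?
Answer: $-359$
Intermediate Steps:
$u{\left(C \right)} = - 2 C$
$j = i \sqrt{3}$ ($j = \sqrt{-3} = i \sqrt{3} \approx 1.732 i$)
$f{\left(L,b \right)} = - 3 L - 3 i b \sqrt{3}$ ($f{\left(L,b \right)} = - 3 \left(b i \sqrt{3} + L\right) = - 3 \left(i b \sqrt{3} + L\right) = - 3 \left(L + i b \sqrt{3}\right) = - 3 L - 3 i b \sqrt{3}$)
$f{\left(9,0 \right)} + u{\left(-2 \right)} \left(-83\right) = \left(\left(-3\right) 9 - 3 i 0 \sqrt{3}\right) + \left(-2\right) \left(-2\right) \left(-83\right) = \left(-27 + 0\right) + 4 \left(-83\right) = -27 - 332 = -359$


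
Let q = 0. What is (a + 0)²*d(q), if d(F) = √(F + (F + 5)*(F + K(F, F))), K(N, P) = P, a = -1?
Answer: 0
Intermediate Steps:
d(F) = √(F + 2*F*(5 + F)) (d(F) = √(F + (F + 5)*(F + F)) = √(F + (5 + F)*(2*F)) = √(F + 2*F*(5 + F)))
(a + 0)²*d(q) = (-1 + 0)²*√(0*(11 + 2*0)) = (-1)²*√(0*(11 + 0)) = 1*√(0*11) = 1*√0 = 1*0 = 0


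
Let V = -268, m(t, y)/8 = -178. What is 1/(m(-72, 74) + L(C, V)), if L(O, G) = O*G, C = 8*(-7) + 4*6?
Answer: 1/7152 ≈ 0.00013982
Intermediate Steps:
m(t, y) = -1424 (m(t, y) = 8*(-178) = -1424)
C = -32 (C = -56 + 24 = -32)
L(O, G) = G*O
1/(m(-72, 74) + L(C, V)) = 1/(-1424 - 268*(-32)) = 1/(-1424 + 8576) = 1/7152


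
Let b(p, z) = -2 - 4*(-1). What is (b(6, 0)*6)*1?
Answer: 12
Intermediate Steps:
b(p, z) = 2 (b(p, z) = -2 + 4 = 2)
(b(6, 0)*6)*1 = (2*6)*1 = 12*1 = 12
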